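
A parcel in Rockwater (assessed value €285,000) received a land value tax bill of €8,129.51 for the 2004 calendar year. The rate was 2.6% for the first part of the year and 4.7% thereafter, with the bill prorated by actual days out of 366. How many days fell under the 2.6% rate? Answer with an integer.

322 days

Let d = days at the first rate; then 366 − d days at the second rate.
€285,000 × [2.6%·d + 4.7%·(366−d)] / 366 = €8,129.51
Solving gives d = 322, so the new rate took effect on 18 Nov 2004.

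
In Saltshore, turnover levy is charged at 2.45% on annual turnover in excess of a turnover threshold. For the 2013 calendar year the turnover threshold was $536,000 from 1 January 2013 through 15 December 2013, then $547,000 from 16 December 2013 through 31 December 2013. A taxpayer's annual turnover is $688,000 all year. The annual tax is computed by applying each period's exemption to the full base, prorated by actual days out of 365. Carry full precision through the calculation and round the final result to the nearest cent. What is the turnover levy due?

1 January – 15 December 2013: 349 days, exemption $536,000 → ($688,000 − $536,000) × 2.45% × 349/365 = $3,560.7562
16 December – 31 December 2013: 16 days, exemption $547,000 → ($688,000 − $547,000) × 2.45% × 16/365 = $151.4301
Total = $3,712.1863

$3,712.19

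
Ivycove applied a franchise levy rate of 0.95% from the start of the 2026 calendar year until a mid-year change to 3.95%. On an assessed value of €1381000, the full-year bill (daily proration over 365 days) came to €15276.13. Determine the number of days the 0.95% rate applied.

Let d = days at the first rate; then 365 − d days at the second rate.
€1381000 × [0.95%·d + 3.95%·(365−d)] / 365 = €15276.13
Solving gives d = 346, so the new rate took effect on 13 December 2026.

346 days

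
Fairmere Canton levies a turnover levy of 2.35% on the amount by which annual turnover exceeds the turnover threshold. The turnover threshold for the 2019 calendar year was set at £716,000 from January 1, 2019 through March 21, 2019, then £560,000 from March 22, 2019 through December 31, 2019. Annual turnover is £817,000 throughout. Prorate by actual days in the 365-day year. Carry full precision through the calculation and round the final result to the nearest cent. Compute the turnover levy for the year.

January 1 – March 21, 2019: 80 days, exemption £716,000 → (£817,000 − £716,000) × 2.35% × 80/365 = £520.2192
March 22 – December 31, 2019: 285 days, exemption £560,000 → (£817,000 − £560,000) × 2.35% × 285/365 = £4,715.7740
Total = £5,235.9932

£5,235.99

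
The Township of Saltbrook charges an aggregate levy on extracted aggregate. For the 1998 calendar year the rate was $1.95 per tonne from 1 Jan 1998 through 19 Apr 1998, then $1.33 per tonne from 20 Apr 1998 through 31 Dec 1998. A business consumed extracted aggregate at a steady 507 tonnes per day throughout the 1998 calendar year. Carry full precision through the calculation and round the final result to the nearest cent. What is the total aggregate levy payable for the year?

1 Jan – 19 Apr 1998: 109 days × 507 tonnes/day = 55,263 tonnes at $1.95/tonne → $107762.85
20 Apr – 31 Dec 1998: 256 days × 507 tonnes/day = 129,792 tonnes at $1.33/tonne → $172623.36

$280386.21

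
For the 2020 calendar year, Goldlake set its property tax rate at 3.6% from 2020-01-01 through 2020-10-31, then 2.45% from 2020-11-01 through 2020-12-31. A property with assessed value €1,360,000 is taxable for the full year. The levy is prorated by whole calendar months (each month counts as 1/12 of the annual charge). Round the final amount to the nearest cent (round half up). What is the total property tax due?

€46,353.33

2020-01-01 to 2020-10-31: 10 months at 3.6% → €1,360,000 × 3.6% × 10/12 = €40,800.0000
2020-11-01 to 2020-12-31: 2 months at 2.45% → €1,360,000 × 2.45% × 2/12 = €5,553.3333
Total = €46,353.3333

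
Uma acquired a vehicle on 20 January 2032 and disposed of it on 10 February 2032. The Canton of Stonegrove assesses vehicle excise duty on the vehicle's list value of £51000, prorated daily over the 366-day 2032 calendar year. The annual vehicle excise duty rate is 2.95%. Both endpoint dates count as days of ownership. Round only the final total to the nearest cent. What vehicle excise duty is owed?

£90.43

Days held (20 January – 10 February 2032): 22 out of 366
Tax = £51000 × 2.95% × 22/366 = £90.4344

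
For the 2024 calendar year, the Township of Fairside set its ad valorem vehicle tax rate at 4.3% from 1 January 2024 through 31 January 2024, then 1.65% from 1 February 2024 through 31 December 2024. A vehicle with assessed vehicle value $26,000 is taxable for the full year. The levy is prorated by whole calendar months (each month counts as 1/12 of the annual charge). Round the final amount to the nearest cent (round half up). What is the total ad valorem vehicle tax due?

1 January – 31 January 2024: 1 month at 4.3% → $26,000 × 4.3% × 1/12 = $93.1667
1 February – 31 December 2024: 11 months at 1.65% → $26,000 × 1.65% × 11/12 = $393.2500
Total = $486.4167

$486.42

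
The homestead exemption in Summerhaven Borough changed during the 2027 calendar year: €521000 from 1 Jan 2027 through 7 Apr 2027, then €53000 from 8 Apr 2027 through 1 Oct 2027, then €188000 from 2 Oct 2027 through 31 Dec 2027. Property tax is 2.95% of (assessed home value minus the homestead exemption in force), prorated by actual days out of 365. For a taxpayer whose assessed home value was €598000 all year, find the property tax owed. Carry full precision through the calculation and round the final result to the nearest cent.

€11415.61

1 Jan – 7 Apr 2027: 97 days, exemption €521000 → (€598000 − €521000) × 2.95% × 97/365 = €603.6589
8 Apr – 1 Oct 2027: 177 days, exemption €53000 → (€598000 − €53000) × 2.95% × 177/365 = €7796.4863
2 Oct – 31 Dec 2027: 91 days, exemption €188000 → (€598000 − €188000) × 2.95% × 91/365 = €3015.4658
Total = €11415.6110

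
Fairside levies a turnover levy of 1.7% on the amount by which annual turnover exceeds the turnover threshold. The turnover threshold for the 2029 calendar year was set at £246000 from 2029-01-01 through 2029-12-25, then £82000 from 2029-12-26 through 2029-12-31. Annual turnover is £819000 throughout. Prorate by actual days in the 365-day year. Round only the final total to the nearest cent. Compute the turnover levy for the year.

£9786.83

2029-01-01 to 2029-12-25: 359 days, exemption £246000 → (£819000 − £246000) × 1.7% × 359/365 = £9580.8740
2029-12-26 to 2029-12-31: 6 days, exemption £82000 → (£819000 − £82000) × 1.7% × 6/365 = £205.9562
Total = £9786.8301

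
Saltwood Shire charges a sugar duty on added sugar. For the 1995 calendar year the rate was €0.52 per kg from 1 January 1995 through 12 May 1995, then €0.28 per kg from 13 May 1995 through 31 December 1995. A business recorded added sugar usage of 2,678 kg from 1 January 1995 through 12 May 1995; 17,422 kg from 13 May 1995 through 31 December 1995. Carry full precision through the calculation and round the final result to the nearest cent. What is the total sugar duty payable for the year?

1 January – 12 May 1995: 2,678 kg at €0.52/kg → €1,392.56
13 May – 31 December 1995: 17,422 kg at €0.28/kg → €4,878.16

€6,270.72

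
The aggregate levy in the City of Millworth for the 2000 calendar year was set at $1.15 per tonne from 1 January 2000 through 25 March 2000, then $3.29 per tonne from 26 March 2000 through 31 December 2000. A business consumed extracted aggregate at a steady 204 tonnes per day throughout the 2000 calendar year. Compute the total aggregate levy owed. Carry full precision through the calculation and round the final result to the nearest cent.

$208536.96

1 January – 25 March 2000: 85 days × 204 tonnes/day = 17,340 tonnes at $1.15/tonne → $19941.00
26 March – 31 December 2000: 281 days × 204 tonnes/day = 57,324 tonnes at $3.29/tonne → $188595.96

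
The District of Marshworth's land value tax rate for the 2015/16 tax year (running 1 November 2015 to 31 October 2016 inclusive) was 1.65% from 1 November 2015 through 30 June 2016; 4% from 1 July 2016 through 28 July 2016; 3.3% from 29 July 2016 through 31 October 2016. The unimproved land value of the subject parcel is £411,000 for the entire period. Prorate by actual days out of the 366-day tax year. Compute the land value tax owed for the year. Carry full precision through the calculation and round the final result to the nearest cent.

£9,280.63

1 November 2015 – 30 June 2016: 243 days at 1.65% → £411,000 × 1.65% × 243/366 = £4,502.4713
1 July – 28 July 2016: 28 days at 4% → £411,000 × 4% × 28/366 = £1,257.7049
29 July – 31 October 2016: 95 days at 3.3% → £411,000 × 3.3% × 95/366 = £3,520.4508
Total = £9,280.6270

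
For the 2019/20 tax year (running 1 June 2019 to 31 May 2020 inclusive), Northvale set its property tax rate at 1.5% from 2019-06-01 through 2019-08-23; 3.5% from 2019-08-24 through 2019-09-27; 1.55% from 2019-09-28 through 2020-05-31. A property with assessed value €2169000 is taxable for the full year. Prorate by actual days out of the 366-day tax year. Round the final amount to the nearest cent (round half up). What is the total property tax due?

2019-06-01 to 2019-08-23: 84 days at 1.5% → €2169000 × 1.5% × 84/366 = €7467.0492
2019-08-24 to 2019-09-27: 35 days at 3.5% → €2169000 × 3.5% × 35/366 = €7259.6311
2019-09-28 to 2020-05-31: 247 days at 1.55% → €2169000 × 1.55% × 247/366 = €22688.5697
Total = €37415.2500

€37415.25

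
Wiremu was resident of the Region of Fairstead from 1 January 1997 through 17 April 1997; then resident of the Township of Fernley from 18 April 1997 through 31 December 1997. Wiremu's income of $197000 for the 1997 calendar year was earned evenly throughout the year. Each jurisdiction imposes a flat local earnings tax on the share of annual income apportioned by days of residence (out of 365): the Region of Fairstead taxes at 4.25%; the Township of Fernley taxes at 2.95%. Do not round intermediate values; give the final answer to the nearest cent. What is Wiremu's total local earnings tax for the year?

$6562.26

The Region of Fairstead, 1 January – 17 April 1997: 107 days → $197000 × 4.25% × 107/365 = $2454.4041
The Township of Fernley, 18 April – 31 December 1997: 258 days → $197000 × 2.95% × 258/365 = $4107.8548
Total = $6562.2589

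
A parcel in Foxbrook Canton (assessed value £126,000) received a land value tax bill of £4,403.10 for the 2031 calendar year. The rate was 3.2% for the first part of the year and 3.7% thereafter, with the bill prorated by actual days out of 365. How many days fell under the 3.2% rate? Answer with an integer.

150 days

Let d = days at the first rate; then 365 − d days at the second rate.
£126,000 × [3.2%·d + 3.7%·(365−d)] / 365 = £4,403.10
Solving gives d = 150, so the new rate took effect on 31 May 2031.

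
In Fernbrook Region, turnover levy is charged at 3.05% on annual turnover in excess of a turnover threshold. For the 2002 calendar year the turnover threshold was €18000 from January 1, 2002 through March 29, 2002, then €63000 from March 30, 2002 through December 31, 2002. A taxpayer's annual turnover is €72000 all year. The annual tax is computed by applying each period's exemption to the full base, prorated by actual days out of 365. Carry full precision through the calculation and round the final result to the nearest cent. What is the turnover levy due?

January 1 – March 29, 2002: 88 days, exemption €18000 → (€72000 − €18000) × 3.05% × 88/365 = €397.0849
March 30 – December 31, 2002: 277 days, exemption €63000 → (€72000 − €63000) × 3.05% × 277/365 = €208.3192
Total = €605.4041

€605.40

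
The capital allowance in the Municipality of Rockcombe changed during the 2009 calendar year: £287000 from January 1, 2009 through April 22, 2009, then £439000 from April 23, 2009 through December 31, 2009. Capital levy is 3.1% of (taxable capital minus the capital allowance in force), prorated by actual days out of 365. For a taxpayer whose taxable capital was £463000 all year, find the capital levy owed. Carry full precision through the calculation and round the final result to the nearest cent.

January 1 – April 22, 2009: 112 days, exemption £287000 → (£463000 − £287000) × 3.1% × 112/365 = £1674.1699
April 23 – December 31, 2009: 253 days, exemption £439000 → (£463000 − £439000) × 3.1% × 253/365 = £515.7041
Total = £2189.8740

£2189.87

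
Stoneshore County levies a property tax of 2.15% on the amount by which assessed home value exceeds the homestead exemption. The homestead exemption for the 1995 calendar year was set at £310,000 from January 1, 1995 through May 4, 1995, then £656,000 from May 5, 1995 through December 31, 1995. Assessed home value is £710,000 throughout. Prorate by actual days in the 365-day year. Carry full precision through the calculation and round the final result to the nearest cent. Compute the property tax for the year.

£3,688.22

January 1 – May 4, 1995: 124 days, exemption £310,000 → (£710,000 − £310,000) × 2.15% × 124/365 = £2,921.6438
May 5 – December 31, 1995: 241 days, exemption £656,000 → (£710,000 − £656,000) × 2.15% × 241/365 = £766.5781
Total = £3,688.2219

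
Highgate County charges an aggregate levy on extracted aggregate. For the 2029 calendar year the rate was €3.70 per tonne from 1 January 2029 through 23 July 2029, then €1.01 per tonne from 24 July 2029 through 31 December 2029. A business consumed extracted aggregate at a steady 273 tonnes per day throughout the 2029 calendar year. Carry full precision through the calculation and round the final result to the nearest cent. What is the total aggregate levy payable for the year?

€250,452.93

1 January – 23 July 2029: 204 days × 273 tonnes/day = 55,692 tonnes at €3.70/tonne → €206,060.40
24 July – 31 December 2029: 161 days × 273 tonnes/day = 43,953 tonnes at €1.01/tonne → €44,392.53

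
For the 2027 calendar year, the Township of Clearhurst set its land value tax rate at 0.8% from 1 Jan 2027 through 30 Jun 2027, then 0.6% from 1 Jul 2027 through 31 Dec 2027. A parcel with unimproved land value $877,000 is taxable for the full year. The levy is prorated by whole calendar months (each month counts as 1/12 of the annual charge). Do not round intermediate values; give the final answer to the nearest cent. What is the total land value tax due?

1 Jan – 30 Jun 2027: 6 months at 0.8% → $877,000 × 0.8% × 6/12 = $3,508.0000
1 Jul – 31 Dec 2027: 6 months at 0.6% → $877,000 × 0.6% × 6/12 = $2,631.0000
Total = $6,139.0000

$6,139.00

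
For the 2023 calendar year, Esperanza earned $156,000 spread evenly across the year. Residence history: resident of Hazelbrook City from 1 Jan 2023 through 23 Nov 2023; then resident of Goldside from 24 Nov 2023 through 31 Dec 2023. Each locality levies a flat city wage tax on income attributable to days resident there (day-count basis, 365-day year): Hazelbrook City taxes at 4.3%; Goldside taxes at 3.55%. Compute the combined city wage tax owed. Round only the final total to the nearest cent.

$6,586.19

Hazelbrook City, 1 Jan – 23 Nov 2023: 327 days → $156,000 × 4.3% × 327/365 = $6,009.6329
Goldside, 24 Nov – 31 Dec 2023: 38 days → $156,000 × 3.55% × 38/365 = $576.5589
Total = $6,586.1918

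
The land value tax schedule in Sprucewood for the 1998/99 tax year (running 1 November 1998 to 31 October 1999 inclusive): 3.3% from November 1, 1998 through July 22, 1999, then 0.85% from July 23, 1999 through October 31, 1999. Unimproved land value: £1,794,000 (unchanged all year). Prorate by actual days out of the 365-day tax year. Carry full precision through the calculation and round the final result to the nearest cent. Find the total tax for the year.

£47,039.66

November 1, 1998 – July 22, 1999: 264 days at 3.3% → £1,794,000 × 3.3% × 264/365 = £42,820.0767
July 23 – October 31, 1999: 101 days at 0.85% → £1,794,000 × 0.85% × 101/365 = £4,219.5863
Total = £47,039.6630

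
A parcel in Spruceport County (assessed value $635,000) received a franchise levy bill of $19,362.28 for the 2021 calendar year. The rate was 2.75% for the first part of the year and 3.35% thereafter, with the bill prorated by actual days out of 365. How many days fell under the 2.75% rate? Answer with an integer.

Let d = days at the first rate; then 365 − d days at the second rate.
$635,000 × [2.75%·d + 3.35%·(365−d)] / 365 = $19,362.28
Solving gives d = 183, so the new rate took effect on 3 July 2021.

183 days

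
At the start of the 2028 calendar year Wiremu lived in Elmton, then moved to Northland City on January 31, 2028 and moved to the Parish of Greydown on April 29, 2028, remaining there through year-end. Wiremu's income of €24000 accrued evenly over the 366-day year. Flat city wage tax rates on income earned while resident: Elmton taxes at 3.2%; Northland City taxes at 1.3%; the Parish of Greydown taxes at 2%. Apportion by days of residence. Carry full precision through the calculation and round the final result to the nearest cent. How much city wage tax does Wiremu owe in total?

€462.75

Elmton, January 1 – January 30, 2028: 30 days → €24000 × 3.2% × 30/366 = €62.9508
Northland City, January 31 – April 28, 2028: 89 days → €24000 × 1.3% × 89/366 = €75.8689
The Parish of Greydown, April 29 – December 31, 2028: 247 days → €24000 × 2% × 247/366 = €323.9344
Total = €462.7541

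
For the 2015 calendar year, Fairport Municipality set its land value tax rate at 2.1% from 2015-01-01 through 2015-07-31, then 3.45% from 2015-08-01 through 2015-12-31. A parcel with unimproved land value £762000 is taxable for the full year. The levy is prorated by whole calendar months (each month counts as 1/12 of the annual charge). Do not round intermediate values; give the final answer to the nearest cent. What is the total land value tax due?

£20288.25

2015-01-01 to 2015-07-31: 7 months at 2.1% → £762000 × 2.1% × 7/12 = £9334.5000
2015-08-01 to 2015-12-31: 5 months at 3.45% → £762000 × 3.45% × 5/12 = £10953.7500
Total = £20288.2500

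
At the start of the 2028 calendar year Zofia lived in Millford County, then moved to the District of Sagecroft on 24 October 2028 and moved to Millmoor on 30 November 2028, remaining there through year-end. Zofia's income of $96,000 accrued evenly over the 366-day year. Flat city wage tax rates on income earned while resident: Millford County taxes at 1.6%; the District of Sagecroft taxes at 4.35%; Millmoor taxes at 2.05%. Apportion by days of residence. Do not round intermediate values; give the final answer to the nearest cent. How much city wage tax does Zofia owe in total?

Millford County, 1 January – 23 October 2028: 297 days → $96,000 × 1.6% × 297/366 = $1,246.4262
The District of Sagecroft, 24 October – 29 November 2028: 37 days → $96,000 × 4.35% × 37/366 = $422.1639
Millmoor, 30 November – 31 December 2028: 32 days → $96,000 × 2.05% × 32/366 = $172.0656
Total = $1,840.6557

$1,840.66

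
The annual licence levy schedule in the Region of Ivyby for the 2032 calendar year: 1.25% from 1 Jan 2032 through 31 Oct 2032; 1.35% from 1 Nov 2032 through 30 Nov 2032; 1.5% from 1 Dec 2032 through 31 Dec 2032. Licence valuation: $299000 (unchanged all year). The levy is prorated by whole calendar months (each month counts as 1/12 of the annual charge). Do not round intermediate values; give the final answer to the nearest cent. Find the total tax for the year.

1 Jan – 31 Oct 2032: 10 months at 1.25% → $299000 × 1.25% × 10/12 = $3114.5833
1 Nov – 30 Nov 2032: 1 month at 1.35% → $299000 × 1.35% × 1/12 = $336.3750
1 Dec – 31 Dec 2032: 1 month at 1.5% → $299000 × 1.5% × 1/12 = $373.7500
Total = $3824.7083

$3824.71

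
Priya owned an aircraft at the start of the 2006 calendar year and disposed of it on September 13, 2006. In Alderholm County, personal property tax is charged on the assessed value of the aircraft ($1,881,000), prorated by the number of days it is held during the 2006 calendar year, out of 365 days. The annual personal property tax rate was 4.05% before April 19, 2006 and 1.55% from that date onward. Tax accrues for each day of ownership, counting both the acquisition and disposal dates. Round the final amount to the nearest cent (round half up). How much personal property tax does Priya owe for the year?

$34,363.04

January 1 – April 18, 2006: 108 days at 4.05% → $1,881,000 × 4.05% × 108/365 = $22,541.0795
April 19 – September 13, 2006: 148 days at 1.55% → $1,881,000 × 1.55% × 148/365 = $11,821.9562
Total = $34,363.0356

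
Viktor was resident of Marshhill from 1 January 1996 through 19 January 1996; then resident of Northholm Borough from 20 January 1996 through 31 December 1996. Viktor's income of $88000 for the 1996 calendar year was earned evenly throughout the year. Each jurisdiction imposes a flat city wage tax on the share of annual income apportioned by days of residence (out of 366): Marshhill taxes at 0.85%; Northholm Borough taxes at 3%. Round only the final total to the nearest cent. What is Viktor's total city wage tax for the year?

$2541.78

Marshhill, 1 January – 19 January 1996: 19 days → $88000 × 0.85% × 19/366 = $38.8306
Northholm Borough, 20 January – 31 December 1996: 347 days → $88000 × 3% × 347/366 = $2502.9508
Total = $2541.7814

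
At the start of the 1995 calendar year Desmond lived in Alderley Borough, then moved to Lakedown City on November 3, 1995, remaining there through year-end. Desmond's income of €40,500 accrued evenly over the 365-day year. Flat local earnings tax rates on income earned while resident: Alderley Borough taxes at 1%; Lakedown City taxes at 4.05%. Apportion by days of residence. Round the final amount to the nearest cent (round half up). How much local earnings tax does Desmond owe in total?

€604.67

Alderley Borough, January 1 – November 2, 1995: 306 days → €40,500 × 1% × 306/365 = €339.5342
Lakedown City, November 3 – December 31, 1995: 59 days → €40,500 × 4.05% × 59/365 = €265.1363
Total = €604.6705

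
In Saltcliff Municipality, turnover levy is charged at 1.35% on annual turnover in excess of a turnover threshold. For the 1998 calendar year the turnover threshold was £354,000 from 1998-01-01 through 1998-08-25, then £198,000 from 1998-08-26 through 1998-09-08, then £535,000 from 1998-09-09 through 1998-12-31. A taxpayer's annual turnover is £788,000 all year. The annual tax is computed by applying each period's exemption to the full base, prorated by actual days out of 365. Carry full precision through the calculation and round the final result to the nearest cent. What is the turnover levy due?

1998-01-01 to 1998-08-25: 237 days, exemption £354,000 → (£788,000 − £354,000) × 1.35% × 237/365 = £3,804.3370
1998-08-26 to 1998-09-08: 14 days, exemption £198,000 → (£788,000 − £198,000) × 1.35% × 14/365 = £305.5068
1998-09-09 to 1998-12-31: 114 days, exemption £535,000 → (£788,000 − £535,000) × 1.35% × 114/365 = £1,066.7589
Total = £5,176.6027

£5,176.60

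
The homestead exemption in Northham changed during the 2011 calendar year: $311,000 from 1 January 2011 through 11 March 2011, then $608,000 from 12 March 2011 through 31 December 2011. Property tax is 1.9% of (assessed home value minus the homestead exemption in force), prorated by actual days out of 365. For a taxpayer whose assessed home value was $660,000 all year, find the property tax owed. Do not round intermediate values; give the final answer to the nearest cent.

1 January – 11 March 2011: 70 days, exemption $311,000 → ($660,000 − $311,000) × 1.9% × 70/365 = $1,271.6986
12 March – 31 December 2011: 295 days, exemption $608,000 → ($660,000 − $608,000) × 1.9% × 295/365 = $798.5205
Total = $2,070.2192

$2,070.22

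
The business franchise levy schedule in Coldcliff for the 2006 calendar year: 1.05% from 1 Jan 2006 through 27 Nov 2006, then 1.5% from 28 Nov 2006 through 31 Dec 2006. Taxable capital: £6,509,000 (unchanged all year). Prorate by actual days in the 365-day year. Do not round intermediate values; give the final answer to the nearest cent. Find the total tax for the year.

£71,072.93

1 Jan – 27 Nov 2006: 331 days at 1.05% → £6,509,000 × 1.05% × 331/365 = £61,978.1630
28 Nov – 31 Dec 2006: 34 days at 1.5% → £6,509,000 × 1.5% × 34/365 = £9,094.7671
Total = £71,072.9301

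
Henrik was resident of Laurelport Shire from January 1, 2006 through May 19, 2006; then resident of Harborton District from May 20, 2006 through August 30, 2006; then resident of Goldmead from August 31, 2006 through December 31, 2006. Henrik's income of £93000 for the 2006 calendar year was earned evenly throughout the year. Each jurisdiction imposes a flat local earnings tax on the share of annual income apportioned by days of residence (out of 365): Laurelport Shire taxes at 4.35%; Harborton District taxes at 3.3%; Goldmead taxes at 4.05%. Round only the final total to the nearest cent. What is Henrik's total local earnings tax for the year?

£3675.92

Laurelport Shire, January 1 – May 19, 2006: 139 days → £93000 × 4.35% × 139/365 = £1540.6151
Harborton District, May 20 – August 30, 2006: 103 days → £93000 × 3.3% × 103/365 = £866.0466
Goldmead, August 31 – December 31, 2006: 123 days → £93000 × 4.05% × 123/365 = £1269.2589
Total = £3675.9205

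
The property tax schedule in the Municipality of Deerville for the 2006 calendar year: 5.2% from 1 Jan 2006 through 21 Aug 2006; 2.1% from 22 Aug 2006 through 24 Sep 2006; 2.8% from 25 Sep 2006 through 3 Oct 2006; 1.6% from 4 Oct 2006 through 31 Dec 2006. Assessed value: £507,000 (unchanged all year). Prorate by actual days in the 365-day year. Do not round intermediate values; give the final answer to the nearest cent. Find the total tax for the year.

1 Jan – 21 Aug 2006: 233 days at 5.2% → £507,000 × 5.2% × 233/365 = £16,829.6219
22 Aug – 24 Sep 2006: 34 days at 2.1% → £507,000 × 2.1% × 34/365 = £991.7753
25 Sep – 3 Oct 2006: 9 days at 2.8% → £507,000 × 2.8% × 9/365 = £350.0384
4 Oct – 31 Dec 2006: 89 days at 1.6% → £507,000 × 1.6% × 89/365 = £1,977.9945
Total = £20,149.4301

£20,149.43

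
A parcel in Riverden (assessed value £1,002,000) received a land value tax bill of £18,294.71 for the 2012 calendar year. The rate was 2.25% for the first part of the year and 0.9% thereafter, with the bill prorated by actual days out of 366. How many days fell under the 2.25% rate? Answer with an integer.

251 days

Let d = days at the first rate; then 366 − d days at the second rate.
£1,002,000 × [2.25%·d + 0.9%·(366−d)] / 366 = £18,294.71
Solving gives d = 251, so the new rate took effect on 8 Sep 2012.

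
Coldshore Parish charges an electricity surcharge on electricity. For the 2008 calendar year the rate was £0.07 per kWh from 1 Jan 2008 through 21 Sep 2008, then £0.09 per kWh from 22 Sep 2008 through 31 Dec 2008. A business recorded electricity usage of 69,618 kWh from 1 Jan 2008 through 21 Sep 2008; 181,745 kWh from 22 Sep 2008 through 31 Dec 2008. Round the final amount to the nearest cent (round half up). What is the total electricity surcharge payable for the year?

£21,230.31

1 Jan – 21 Sep 2008: 69,618 kWh at £0.07/kWh → £4,873.26
22 Sep – 31 Dec 2008: 181,745 kWh at £0.09/kWh → £16,357.05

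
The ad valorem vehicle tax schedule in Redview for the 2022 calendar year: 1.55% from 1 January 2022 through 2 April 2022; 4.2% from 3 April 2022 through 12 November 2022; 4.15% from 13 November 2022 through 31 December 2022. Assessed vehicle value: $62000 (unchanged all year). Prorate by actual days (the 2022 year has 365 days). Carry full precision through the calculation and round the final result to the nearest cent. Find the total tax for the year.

$2185.71

1 January – 2 April 2022: 92 days at 1.55% → $62000 × 1.55% × 92/365 = $242.2247
3 April – 12 November 2022: 224 days at 4.2% → $62000 × 4.2% × 224/365 = $1598.0712
13 November – 31 December 2022: 49 days at 4.15% → $62000 × 4.15% × 49/365 = $345.4164
Total = $2185.7123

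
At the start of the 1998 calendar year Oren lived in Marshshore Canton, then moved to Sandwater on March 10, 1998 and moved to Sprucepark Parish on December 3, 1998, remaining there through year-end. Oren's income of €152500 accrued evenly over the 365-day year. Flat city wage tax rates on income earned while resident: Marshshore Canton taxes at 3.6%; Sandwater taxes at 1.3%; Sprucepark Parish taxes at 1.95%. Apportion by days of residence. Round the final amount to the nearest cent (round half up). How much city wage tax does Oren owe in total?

€2714.71

Marshshore Canton, January 1 – March 9, 1998: 68 days → €152500 × 3.6% × 68/365 = €1022.7945
Sandwater, March 10 – December 2, 1998: 268 days → €152500 × 1.3% × 268/365 = €1455.6438
Sprucepark Parish, December 3 – December 31, 1998: 29 days → €152500 × 1.95% × 29/365 = €236.2705
Total = €2714.7089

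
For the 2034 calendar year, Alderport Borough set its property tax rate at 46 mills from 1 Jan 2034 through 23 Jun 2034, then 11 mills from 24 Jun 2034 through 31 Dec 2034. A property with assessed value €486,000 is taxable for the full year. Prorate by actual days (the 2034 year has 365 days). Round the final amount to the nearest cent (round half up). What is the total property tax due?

€13,454.88

1 Jan – 23 Jun 2034: 174 days at 46 mills → €486,000 × 4.6% × 174/365 = €10,657.3808
24 Jun – 31 Dec 2034: 191 days at 11 mills → €486,000 × 1.1% × 191/365 = €2,797.4959
Total = €13,454.8767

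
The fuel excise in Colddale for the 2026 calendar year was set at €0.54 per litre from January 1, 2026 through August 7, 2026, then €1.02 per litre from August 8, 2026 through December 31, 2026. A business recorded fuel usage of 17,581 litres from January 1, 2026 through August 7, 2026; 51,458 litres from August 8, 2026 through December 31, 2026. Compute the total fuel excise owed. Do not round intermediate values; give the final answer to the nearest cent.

January 1 – August 7, 2026: 17,581 litres at €0.54/litre → €9493.74
August 8 – December 31, 2026: 51,458 litres at €1.02/litre → €52487.16

€61980.90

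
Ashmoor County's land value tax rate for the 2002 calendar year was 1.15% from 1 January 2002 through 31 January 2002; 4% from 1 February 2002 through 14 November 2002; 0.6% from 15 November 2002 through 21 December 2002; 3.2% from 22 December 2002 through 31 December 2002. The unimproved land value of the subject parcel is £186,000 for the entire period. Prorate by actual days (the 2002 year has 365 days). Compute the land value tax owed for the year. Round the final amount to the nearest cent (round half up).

1 January – 31 January 2002: 31 days at 1.15% → £186,000 × 1.15% × 31/365 = £181.6685
1 February – 14 November 2002: 287 days at 4% → £186,000 × 4% × 287/365 = £5,850.0822
15 November – 21 December 2002: 37 days at 0.6% → £186,000 × 0.6% × 37/365 = £113.1288
22 December – 31 December 2002: 10 days at 3.2% → £186,000 × 3.2% × 10/365 = £163.0685
Total = £6,307.9479

£6,307.95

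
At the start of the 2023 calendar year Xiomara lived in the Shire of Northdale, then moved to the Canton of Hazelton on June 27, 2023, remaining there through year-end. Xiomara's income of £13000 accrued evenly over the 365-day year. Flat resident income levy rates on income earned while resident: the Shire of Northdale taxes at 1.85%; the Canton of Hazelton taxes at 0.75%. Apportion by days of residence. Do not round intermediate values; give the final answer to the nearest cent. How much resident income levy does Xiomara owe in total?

The Shire of Northdale, January 1 – June 26, 2023: 177 days → £13000 × 1.85% × 177/365 = £116.6260
The Canton of Hazelton, June 27 – December 31, 2023: 188 days → £13000 × 0.75% × 188/365 = £50.2192
Total = £166.8452

£166.85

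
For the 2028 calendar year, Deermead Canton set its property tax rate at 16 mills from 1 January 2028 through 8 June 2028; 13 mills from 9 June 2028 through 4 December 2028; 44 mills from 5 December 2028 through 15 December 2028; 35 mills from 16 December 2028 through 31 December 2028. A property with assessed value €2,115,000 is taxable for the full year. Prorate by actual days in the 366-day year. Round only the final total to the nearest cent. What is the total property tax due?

1 January – 8 June 2028: 160 days at 16 mills → €2,115,000 × 1.6% × 160/366 = €14,793.4426
9 June – 4 December 2028: 179 days at 13 mills → €2,115,000 × 1.3% × 179/366 = €13,447.0082
5 December – 15 December 2028: 11 days at 44 mills → €2,115,000 × 4.4% × 11/366 = €2,796.8852
16 December – 31 December 2028: 16 days at 35 mills → €2,115,000 × 3.5% × 16/366 = €3,236.0656
Total = €34,273.4016

€34,273.40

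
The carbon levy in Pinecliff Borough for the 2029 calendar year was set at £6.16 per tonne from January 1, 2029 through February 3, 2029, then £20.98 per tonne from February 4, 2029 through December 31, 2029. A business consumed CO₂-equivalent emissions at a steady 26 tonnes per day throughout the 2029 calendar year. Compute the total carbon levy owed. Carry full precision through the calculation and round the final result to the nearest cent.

January 1 – February 3, 2029: 34 days × 26 tonnes/day = 884 tonnes at £6.16/tonne → £5445.44
February 4 – December 31, 2029: 331 days × 26 tonnes/day = 8,606 tonnes at £20.98/tonne → £180553.88

£185999.32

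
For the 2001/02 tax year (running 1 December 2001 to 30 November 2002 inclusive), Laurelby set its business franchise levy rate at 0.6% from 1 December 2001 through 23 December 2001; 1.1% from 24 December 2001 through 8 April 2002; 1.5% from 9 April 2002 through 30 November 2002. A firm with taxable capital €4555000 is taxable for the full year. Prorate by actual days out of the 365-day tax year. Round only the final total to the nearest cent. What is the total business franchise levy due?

€60450.47

1 December – 23 December 2001: 23 days at 0.6% → €4555000 × 0.6% × 23/365 = €1722.1644
24 December 2001 – 8 April 2002: 106 days at 1.1% → €4555000 × 1.1% × 106/365 = €14551.0411
9 April – 30 November 2002: 236 days at 1.5% → €4555000 × 1.5% × 236/365 = €44177.2603
Total = €60450.4658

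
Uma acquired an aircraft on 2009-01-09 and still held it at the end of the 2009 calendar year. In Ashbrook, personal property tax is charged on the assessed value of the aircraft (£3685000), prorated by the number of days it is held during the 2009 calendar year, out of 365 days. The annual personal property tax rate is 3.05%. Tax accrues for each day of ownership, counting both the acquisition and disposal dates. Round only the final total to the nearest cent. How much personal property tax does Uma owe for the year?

Days held (2009-01-09 to 2009-12-31): 357 out of 365
Tax = £3685000 × 3.05% × 357/365 = £109929.1027

£109929.10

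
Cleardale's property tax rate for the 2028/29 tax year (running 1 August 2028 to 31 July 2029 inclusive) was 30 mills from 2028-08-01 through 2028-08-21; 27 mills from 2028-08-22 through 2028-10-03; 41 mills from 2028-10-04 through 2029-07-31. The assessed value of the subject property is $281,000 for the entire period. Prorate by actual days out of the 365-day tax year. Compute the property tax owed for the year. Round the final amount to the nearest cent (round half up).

2028-08-01 to 2028-08-21: 21 days at 30 mills → $281,000 × 3% × 21/365 = $485.0137
2028-08-22 to 2028-10-03: 43 days at 27 mills → $281,000 × 2.7% × 43/365 = $893.8110
2028-10-04 to 2029-07-31: 301 days at 41 mills → $281,000 × 4.1% × 301/365 = $9,500.8795
Total = $10,879.7041

$10,879.70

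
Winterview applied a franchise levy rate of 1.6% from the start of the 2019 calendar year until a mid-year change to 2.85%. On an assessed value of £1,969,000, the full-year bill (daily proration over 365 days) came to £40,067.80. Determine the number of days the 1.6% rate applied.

Let d = days at the first rate; then 365 − d days at the second rate.
£1,969,000 × [1.6%·d + 2.85%·(365−d)] / 365 = £40,067.80
Solving gives d = 238, so the new rate took effect on 27 August 2019.

238 days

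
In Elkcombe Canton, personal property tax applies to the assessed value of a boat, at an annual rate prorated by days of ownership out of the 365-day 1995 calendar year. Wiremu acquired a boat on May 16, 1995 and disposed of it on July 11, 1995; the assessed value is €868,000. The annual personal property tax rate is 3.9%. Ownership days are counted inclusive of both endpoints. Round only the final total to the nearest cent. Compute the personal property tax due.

Days held (May 16 – July 11, 1995): 57 out of 365
Tax = €868,000 × 3.9% × 57/365 = €5,286.4767

€5,286.48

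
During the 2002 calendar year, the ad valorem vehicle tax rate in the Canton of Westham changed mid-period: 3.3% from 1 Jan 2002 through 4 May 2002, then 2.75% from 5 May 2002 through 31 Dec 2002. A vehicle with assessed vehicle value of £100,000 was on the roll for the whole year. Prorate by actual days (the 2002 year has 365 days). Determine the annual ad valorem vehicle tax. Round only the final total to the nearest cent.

£2,936.85

1 Jan – 4 May 2002: 124 days at 3.3% → £100,000 × 3.3% × 124/365 = £1,121.0959
5 May – 31 Dec 2002: 241 days at 2.75% → £100,000 × 2.75% × 241/365 = £1,815.7534
Total = £2,936.8493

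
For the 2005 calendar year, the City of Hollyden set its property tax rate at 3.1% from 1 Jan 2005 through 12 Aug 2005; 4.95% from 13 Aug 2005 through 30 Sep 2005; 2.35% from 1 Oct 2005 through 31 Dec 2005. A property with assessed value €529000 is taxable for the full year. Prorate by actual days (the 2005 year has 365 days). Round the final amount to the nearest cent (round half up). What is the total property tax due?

1 Jan – 12 Aug 2005: 224 days at 3.1% → €529000 × 3.1% × 224/365 = €10064.0438
13 Aug – 30 Sep 2005: 49 days at 4.95% → €529000 × 4.95% × 49/365 = €3515.3137
1 Oct – 31 Dec 2005: 92 days at 2.35% → €529000 × 2.35% × 92/365 = €3133.4192
Total = €16712.7767

€16712.78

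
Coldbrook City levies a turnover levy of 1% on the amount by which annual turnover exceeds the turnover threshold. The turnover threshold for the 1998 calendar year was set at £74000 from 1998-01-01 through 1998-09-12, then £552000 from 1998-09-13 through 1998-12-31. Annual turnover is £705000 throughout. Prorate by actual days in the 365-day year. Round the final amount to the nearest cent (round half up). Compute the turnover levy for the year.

£4869.45

1998-01-01 to 1998-09-12: 255 days, exemption £74000 → (£705000 − £74000) × 1% × 255/365 = £4408.3562
1998-09-13 to 1998-12-31: 110 days, exemption £552000 → (£705000 − £552000) × 1% × 110/365 = £461.0959
Total = £4869.4521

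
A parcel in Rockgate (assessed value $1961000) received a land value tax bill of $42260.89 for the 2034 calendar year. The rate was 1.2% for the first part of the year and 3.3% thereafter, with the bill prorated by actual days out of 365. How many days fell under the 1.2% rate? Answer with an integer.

Let d = days at the first rate; then 365 − d days at the second rate.
$1961000 × [1.2%·d + 3.3%·(365−d)] / 365 = $42260.89
Solving gives d = 199, so the new rate took effect on July 19, 2034.

199 days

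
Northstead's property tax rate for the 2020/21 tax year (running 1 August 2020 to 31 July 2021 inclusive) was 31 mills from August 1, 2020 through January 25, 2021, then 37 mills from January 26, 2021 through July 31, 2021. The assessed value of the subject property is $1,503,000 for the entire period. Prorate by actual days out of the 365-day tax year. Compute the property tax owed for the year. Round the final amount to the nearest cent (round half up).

August 1, 2020 – January 25, 2021: 178 days at 31 mills → $1,503,000 × 3.1% × 178/365 = $22,722.0658
January 26 – July 31, 2021: 187 days at 37 mills → $1,503,000 × 3.7% × 187/365 = $28,491.1151
Total = $51,213.1808

$51,213.18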